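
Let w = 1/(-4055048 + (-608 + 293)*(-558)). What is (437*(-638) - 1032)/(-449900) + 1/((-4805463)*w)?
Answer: 118847627969/83152992450 ≈ 1.4293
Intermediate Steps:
w = -1/3879278 (w = 1/(-4055048 - 315*(-558)) = 1/(-4055048 + 175770) = 1/(-3879278) = -1/3879278 ≈ -2.5778e-7)
(437*(-638) - 1032)/(-449900) + 1/((-4805463)*w) = (437*(-638) - 1032)/(-449900) + 1/((-4805463)*(-1/3879278)) = (-278806 - 1032)*(-1/449900) - 1/4805463*(-3879278) = -279838*(-1/449900) + 298406/369651 = 139919/224950 + 298406/369651 = 118847627969/83152992450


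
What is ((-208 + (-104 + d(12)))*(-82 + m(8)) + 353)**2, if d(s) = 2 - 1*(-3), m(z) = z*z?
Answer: 34562641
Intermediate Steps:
m(z) = z**2
d(s) = 5 (d(s) = 2 + 3 = 5)
((-208 + (-104 + d(12)))*(-82 + m(8)) + 353)**2 = ((-208 + (-104 + 5))*(-82 + 8**2) + 353)**2 = ((-208 - 99)*(-82 + 64) + 353)**2 = (-307*(-18) + 353)**2 = (5526 + 353)**2 = 5879**2 = 34562641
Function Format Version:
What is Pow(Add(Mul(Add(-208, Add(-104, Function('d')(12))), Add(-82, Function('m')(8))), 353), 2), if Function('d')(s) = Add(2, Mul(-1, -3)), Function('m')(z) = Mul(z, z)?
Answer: 34562641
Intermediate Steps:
Function('m')(z) = Pow(z, 2)
Function('d')(s) = 5 (Function('d')(s) = Add(2, 3) = 5)
Pow(Add(Mul(Add(-208, Add(-104, Function('d')(12))), Add(-82, Function('m')(8))), 353), 2) = Pow(Add(Mul(Add(-208, Add(-104, 5)), Add(-82, Pow(8, 2))), 353), 2) = Pow(Add(Mul(Add(-208, -99), Add(-82, 64)), 353), 2) = Pow(Add(Mul(-307, -18), 353), 2) = Pow(Add(5526, 353), 2) = Pow(5879, 2) = 34562641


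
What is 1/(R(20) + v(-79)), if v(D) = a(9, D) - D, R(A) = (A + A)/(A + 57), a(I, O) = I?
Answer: 77/6816 ≈ 0.011297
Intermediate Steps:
R(A) = 2*A/(57 + A) (R(A) = (2*A)/(57 + A) = 2*A/(57 + A))
v(D) = 9 - D
1/(R(20) + v(-79)) = 1/(2*20/(57 + 20) + (9 - 1*(-79))) = 1/(2*20/77 + (9 + 79)) = 1/(2*20*(1/77) + 88) = 1/(40/77 + 88) = 1/(6816/77) = 77/6816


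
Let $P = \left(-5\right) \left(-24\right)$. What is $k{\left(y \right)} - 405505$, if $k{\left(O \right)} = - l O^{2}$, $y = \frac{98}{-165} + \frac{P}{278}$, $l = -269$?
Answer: $- \frac{213297671775229}{526014225} \approx -4.055 \cdot 10^{5}$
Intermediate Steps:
$P = 120$
$y = - \frac{3722}{22935}$ ($y = \frac{98}{-165} + \frac{120}{278} = 98 \left(- \frac{1}{165}\right) + 120 \cdot \frac{1}{278} = - \frac{98}{165} + \frac{60}{139} = - \frac{3722}{22935} \approx -0.16228$)
$k{\left(O \right)} = 269 O^{2}$ ($k{\left(O \right)} = \left(-1\right) \left(-269\right) O^{2} = 269 O^{2}$)
$k{\left(y \right)} - 405505 = 269 \left(- \frac{3722}{22935}\right)^{2} - 405505 = 269 \cdot \frac{13853284}{526014225} - 405505 = \frac{3726533396}{526014225} - 405505 = - \frac{213297671775229}{526014225}$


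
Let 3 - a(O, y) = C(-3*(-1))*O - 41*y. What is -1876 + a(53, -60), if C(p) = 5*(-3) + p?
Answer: -3697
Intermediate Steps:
C(p) = -15 + p
a(O, y) = 3 + 12*O + 41*y (a(O, y) = 3 - ((-15 - 3*(-1))*O - 41*y) = 3 - ((-15 + 3)*O - 41*y) = 3 - (-12*O - 41*y) = 3 - (-41*y - 12*O) = 3 + (12*O + 41*y) = 3 + 12*O + 41*y)
-1876 + a(53, -60) = -1876 + (3 + 12*53 + 41*(-60)) = -1876 + (3 + 636 - 2460) = -1876 - 1821 = -3697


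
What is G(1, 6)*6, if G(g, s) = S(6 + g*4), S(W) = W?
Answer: 60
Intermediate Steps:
G(g, s) = 6 + 4*g (G(g, s) = 6 + g*4 = 6 + 4*g)
G(1, 6)*6 = (6 + 4*1)*6 = (6 + 4)*6 = 10*6 = 60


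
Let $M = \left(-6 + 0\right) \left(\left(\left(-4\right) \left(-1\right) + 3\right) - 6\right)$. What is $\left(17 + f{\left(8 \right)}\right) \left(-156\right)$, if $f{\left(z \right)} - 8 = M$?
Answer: $-2964$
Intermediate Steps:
$M = -6$ ($M = - 6 \left(\left(4 + 3\right) - 6\right) = - 6 \left(7 - 6\right) = \left(-6\right) 1 = -6$)
$f{\left(z \right)} = 2$ ($f{\left(z \right)} = 8 - 6 = 2$)
$\left(17 + f{\left(8 \right)}\right) \left(-156\right) = \left(17 + 2\right) \left(-156\right) = 19 \left(-156\right) = -2964$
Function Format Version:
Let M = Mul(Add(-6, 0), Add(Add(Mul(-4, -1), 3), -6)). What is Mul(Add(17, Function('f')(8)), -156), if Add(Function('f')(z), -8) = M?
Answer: -2964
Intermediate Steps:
M = -6 (M = Mul(-6, Add(Add(4, 3), -6)) = Mul(-6, Add(7, -6)) = Mul(-6, 1) = -6)
Function('f')(z) = 2 (Function('f')(z) = Add(8, -6) = 2)
Mul(Add(17, Function('f')(8)), -156) = Mul(Add(17, 2), -156) = Mul(19, -156) = -2964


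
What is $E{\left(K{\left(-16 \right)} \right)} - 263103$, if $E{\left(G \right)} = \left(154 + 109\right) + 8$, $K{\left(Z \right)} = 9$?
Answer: $-262832$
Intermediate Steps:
$E{\left(G \right)} = 271$ ($E{\left(G \right)} = 263 + 8 = 271$)
$E{\left(K{\left(-16 \right)} \right)} - 263103 = 271 - 263103 = -262832$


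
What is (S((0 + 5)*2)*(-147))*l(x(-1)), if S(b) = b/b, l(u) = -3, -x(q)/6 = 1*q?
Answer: 441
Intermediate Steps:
x(q) = -6*q
S(b) = 1
(S((0 + 5)*2)*(-147))*l(x(-1)) = (1*(-147))*(-3) = -147*(-3) = 441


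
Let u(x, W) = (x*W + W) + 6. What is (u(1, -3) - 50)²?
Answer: 2500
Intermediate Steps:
u(x, W) = 6 + W + W*x (u(x, W) = (W*x + W) + 6 = (W + W*x) + 6 = 6 + W + W*x)
(u(1, -3) - 50)² = ((6 - 3 - 3*1) - 50)² = ((6 - 3 - 3) - 50)² = (0 - 50)² = (-50)² = 2500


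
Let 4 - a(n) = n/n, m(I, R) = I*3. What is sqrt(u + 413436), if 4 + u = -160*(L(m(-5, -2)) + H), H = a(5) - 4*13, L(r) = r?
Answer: 2*sqrt(105918) ≈ 650.90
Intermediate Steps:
m(I, R) = 3*I
a(n) = 3 (a(n) = 4 - n/n = 4 - 1*1 = 4 - 1 = 3)
H = -49 (H = 3 - 4*13 = 3 - 1*52 = 3 - 52 = -49)
u = 10236 (u = -4 - 160*(3*(-5) - 49) = -4 - 160*(-15 - 49) = -4 - 160*(-64) = -4 + 10240 = 10236)
sqrt(u + 413436) = sqrt(10236 + 413436) = sqrt(423672) = 2*sqrt(105918)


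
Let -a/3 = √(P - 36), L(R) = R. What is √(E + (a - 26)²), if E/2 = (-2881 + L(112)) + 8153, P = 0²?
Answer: 2*√(2780 + 234*I) ≈ 105.54 + 4.4341*I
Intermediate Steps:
P = 0
E = 10768 (E = 2*((-2881 + 112) + 8153) = 2*(-2769 + 8153) = 2*5384 = 10768)
a = -18*I (a = -3*√(0 - 36) = -18*I ≈ -18.0*I)
√(E + (a - 26)²) = √(10768 + (-18*I - 26)²) = √(10768 + (-26 - 18*I)²)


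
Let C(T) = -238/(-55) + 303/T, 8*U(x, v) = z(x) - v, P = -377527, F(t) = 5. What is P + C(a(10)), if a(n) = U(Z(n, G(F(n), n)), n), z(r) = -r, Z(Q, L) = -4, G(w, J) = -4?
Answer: -20785967/55 ≈ -3.7793e+5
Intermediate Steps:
U(x, v) = -v/8 - x/8 (U(x, v) = (-x - v)/8 = (-v - x)/8 = -v/8 - x/8)
a(n) = ½ - n/8 (a(n) = -n/8 - ⅛*(-4) = -n/8 + ½ = ½ - n/8)
C(T) = 238/55 + 303/T (C(T) = -238*(-1/55) + 303/T = 238/55 + 303/T)
P + C(a(10)) = -377527 + (238/55 + 303/(½ - ⅛*10)) = -377527 + (238/55 + 303/(½ - 5/4)) = -377527 + (238/55 + 303/(-¾)) = -377527 + (238/55 + 303*(-4/3)) = -377527 + (238/55 - 404) = -377527 - 21982/55 = -20785967/55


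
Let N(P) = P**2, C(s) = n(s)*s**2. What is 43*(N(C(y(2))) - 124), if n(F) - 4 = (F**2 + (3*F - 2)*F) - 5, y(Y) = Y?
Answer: 77916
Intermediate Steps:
n(F) = -1 + F**2 + F*(-2 + 3*F) (n(F) = 4 + ((F**2 + (3*F - 2)*F) - 5) = 4 + ((F**2 + (-2 + 3*F)*F) - 5) = 4 + ((F**2 + F*(-2 + 3*F)) - 5) = 4 + (-5 + F**2 + F*(-2 + 3*F)) = -1 + F**2 + F*(-2 + 3*F))
C(s) = s**2*(-1 - 2*s + 4*s**2) (C(s) = (-1 - 2*s + 4*s**2)*s**2 = s**2*(-1 - 2*s + 4*s**2))
43*(N(C(y(2))) - 124) = 43*((2**2*(-1 - 2*2 + 4*2**2))**2 - 124) = 43*((4*(-1 - 4 + 4*4))**2 - 124) = 43*((4*(-1 - 4 + 16))**2 - 124) = 43*((4*11)**2 - 124) = 43*(44**2 - 124) = 43*(1936 - 124) = 43*1812 = 77916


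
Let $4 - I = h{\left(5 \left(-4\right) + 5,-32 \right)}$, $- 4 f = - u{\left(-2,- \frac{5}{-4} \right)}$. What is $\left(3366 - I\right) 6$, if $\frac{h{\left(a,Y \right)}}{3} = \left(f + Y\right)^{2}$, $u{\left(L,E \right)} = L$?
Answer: $\frac{78369}{2} \approx 39185.0$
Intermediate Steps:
$f = - \frac{1}{2}$ ($f = - \frac{\left(-1\right) \left(-2\right)}{4} = \left(- \frac{1}{4}\right) 2 = - \frac{1}{2} \approx -0.5$)
$h{\left(a,Y \right)} = 3 \left(- \frac{1}{2} + Y\right)^{2}$
$I = - \frac{12659}{4}$ ($I = 4 - \frac{3 \left(-1 + 2 \left(-32\right)\right)^{2}}{4} = 4 - \frac{3 \left(-1 - 64\right)^{2}}{4} = 4 - \frac{3 \left(-65\right)^{2}}{4} = 4 - \frac{3}{4} \cdot 4225 = 4 - \frac{12675}{4} = - \frac{12659}{4} \approx -3164.8$)
$\left(3366 - I\right) 6 = \left(3366 - - \frac{12659}{4}\right) 6 = \left(3366 + \frac{12659}{4}\right) 6 = \frac{26123}{4} \cdot 6 = \frac{78369}{2}$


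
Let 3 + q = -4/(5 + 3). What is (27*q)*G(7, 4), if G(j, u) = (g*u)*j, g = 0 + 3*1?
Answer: -7938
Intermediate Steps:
g = 3 (g = 0 + 3 = 3)
G(j, u) = 3*j*u (G(j, u) = (3*u)*j = 3*j*u)
q = -7/2 (q = -3 - 4/(5 + 3) = -3 - 4/8 = -3 - 4*⅛ = -3 - ½ = -7/2 ≈ -3.5000)
(27*q)*G(7, 4) = (27*(-7/2))*(3*7*4) = -189/2*84 = -7938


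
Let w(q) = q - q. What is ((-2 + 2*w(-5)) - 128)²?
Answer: 16900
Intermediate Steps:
w(q) = 0
((-2 + 2*w(-5)) - 128)² = ((-2 + 2*0) - 128)² = ((-2 + 0) - 128)² = (-2 - 128)² = (-130)² = 16900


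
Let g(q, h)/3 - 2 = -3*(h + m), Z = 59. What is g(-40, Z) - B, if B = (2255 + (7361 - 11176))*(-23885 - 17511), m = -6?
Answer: -64578231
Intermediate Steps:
B = 64577760 (B = (2255 - 3815)*(-41396) = -1560*(-41396) = 64577760)
g(q, h) = 60 - 9*h (g(q, h) = 6 + 3*(-3*(h - 6)) = 6 + 3*(-3*(-6 + h)) = 6 + 3*(18 - 3*h) = 6 + (54 - 9*h) = 60 - 9*h)
g(-40, Z) - B = (60 - 9*59) - 1*64577760 = (60 - 531) - 64577760 = -471 - 64577760 = -64578231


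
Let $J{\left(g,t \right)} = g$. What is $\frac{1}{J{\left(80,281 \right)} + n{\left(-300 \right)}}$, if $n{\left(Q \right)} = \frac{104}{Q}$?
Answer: $\frac{75}{5974} \approx 0.012554$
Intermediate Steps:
$\frac{1}{J{\left(80,281 \right)} + n{\left(-300 \right)}} = \frac{1}{80 + \frac{104}{-300}} = \frac{1}{80 + 104 \left(- \frac{1}{300}\right)} = \frac{1}{80 - \frac{26}{75}} = \frac{1}{\frac{5974}{75}} = \frac{75}{5974}$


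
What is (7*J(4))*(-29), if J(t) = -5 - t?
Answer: 1827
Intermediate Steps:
(7*J(4))*(-29) = (7*(-5 - 1*4))*(-29) = (7*(-5 - 4))*(-29) = (7*(-9))*(-29) = -63*(-29) = 1827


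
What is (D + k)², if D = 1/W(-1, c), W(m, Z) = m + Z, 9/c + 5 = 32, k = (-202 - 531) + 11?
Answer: 2093809/4 ≈ 5.2345e+5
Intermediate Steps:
k = -722 (k = -733 + 11 = -722)
c = ⅓ (c = 9/(-5 + 32) = 9/27 = 9*(1/27) = ⅓ ≈ 0.33333)
W(m, Z) = Z + m
D = -3/2 (D = 1/(⅓ - 1) = 1/(-⅔) = -3/2 ≈ -1.5000)
(D + k)² = (-3/2 - 722)² = (-1447/2)² = 2093809/4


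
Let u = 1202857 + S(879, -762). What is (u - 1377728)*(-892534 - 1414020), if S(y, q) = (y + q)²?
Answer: 371774986828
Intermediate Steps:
S(y, q) = (q + y)²
u = 1216546 (u = 1202857 + (-762 + 879)² = 1202857 + 117² = 1202857 + 13689 = 1216546)
(u - 1377728)*(-892534 - 1414020) = (1216546 - 1377728)*(-892534 - 1414020) = -161182*(-2306554) = 371774986828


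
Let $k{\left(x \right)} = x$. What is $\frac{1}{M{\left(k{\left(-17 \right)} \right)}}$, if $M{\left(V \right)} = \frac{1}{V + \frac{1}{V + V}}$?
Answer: $- \frac{579}{34} \approx -17.029$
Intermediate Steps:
$M{\left(V \right)} = \frac{1}{V + \frac{1}{2 V}}$
$\frac{1}{M{\left(k{\left(-17 \right)} \right)}} = \frac{1}{2 \left(-17\right) \frac{1}{1 + 2 \left(-17\right)^{2}}} = \frac{1}{2 \left(-17\right) \frac{1}{1 + 2 \cdot 289}} = \frac{1}{2 \left(-17\right) \frac{1}{1 + 578}} = \frac{1}{2 \left(-17\right) \frac{1}{579}} = \frac{1}{- \frac{34}{579}} = - \frac{579}{34}$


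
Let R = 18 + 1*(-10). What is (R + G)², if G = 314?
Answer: 103684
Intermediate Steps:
R = 8 (R = 18 - 10 = 8)
(R + G)² = (8 + 314)² = 322² = 103684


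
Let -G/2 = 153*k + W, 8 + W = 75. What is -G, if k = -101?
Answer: -30772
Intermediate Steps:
W = 67 (W = -8 + 75 = 67)
G = 30772 (G = -2*(153*(-101) + 67) = -2*(-15453 + 67) = -2*(-15386) = 30772)
-G = -1*30772 = -30772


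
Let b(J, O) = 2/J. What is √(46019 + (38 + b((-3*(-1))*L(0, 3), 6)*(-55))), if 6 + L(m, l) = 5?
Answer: √414843/3 ≈ 214.69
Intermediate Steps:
L(m, l) = -1 (L(m, l) = -6 + 5 = -1)
√(46019 + (38 + b((-3*(-1))*L(0, 3), 6)*(-55))) = √(46019 + (38 + (2/((-3*(-1)*(-1))))*(-55))) = √(46019 + (38 + (2/((3*(-1))))*(-55))) = √(46019 + (38 + (2/(-3))*(-55))) = √(46019 + (38 + (2*(-⅓))*(-55))) = √(46019 + (38 - ⅔*(-55))) = √(46019 + (38 + 110/3)) = √(46019 + 224/3) = √(138281/3) = √414843/3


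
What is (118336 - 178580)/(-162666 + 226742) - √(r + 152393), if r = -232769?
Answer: -15061/16019 - 2*I*√20094 ≈ -0.9402 - 283.51*I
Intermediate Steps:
(118336 - 178580)/(-162666 + 226742) - √(r + 152393) = (118336 - 178580)/(-162666 + 226742) - √(-232769 + 152393) = -60244/64076 - √(-80376) = -60244*1/64076 - 2*I*√20094 = -15061/16019 - 2*I*√20094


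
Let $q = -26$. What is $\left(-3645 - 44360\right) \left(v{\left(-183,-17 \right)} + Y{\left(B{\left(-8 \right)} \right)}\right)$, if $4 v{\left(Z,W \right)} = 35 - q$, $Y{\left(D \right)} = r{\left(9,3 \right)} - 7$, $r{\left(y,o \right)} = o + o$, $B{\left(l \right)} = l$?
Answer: $- \frac{2736285}{4} \approx -6.8407 \cdot 10^{5}$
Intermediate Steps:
$r{\left(y,o \right)} = 2 o$
$Y{\left(D \right)} = -1$ ($Y{\left(D \right)} = 2 \cdot 3 - 7 = 6 - 7 = -1$)
$v{\left(Z,W \right)} = \frac{61}{4}$ ($v{\left(Z,W \right)} = \frac{35 - -26}{4} = \frac{35 + 26}{4} = \frac{1}{4} \cdot 61 = \frac{61}{4}$)
$\left(-3645 - 44360\right) \left(v{\left(-183,-17 \right)} + Y{\left(B{\left(-8 \right)} \right)}\right) = \left(-3645 - 44360\right) \left(\frac{61}{4} - 1\right) = \left(-48005\right) \frac{57}{4} = - \frac{2736285}{4}$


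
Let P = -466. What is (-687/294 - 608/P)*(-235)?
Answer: 5537775/22834 ≈ 242.52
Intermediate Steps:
(-687/294 - 608/P)*(-235) = (-687/294 - 608/(-466))*(-235) = (-687*1/294 - 608*(-1/466))*(-235) = (-229/98 + 304/233)*(-235) = -23565/22834*(-235) = 5537775/22834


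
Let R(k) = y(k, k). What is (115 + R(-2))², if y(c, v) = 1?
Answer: 13456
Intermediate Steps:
R(k) = 1
(115 + R(-2))² = (115 + 1)² = 116² = 13456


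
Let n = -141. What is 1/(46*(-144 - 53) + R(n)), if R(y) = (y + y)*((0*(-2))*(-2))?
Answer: -1/9062 ≈ -0.00011035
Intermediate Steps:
R(y) = 0 (R(y) = (2*y)*(0*(-2)) = (2*y)*0 = 0)
1/(46*(-144 - 53) + R(n)) = 1/(46*(-144 - 53) + 0) = 1/(46*(-197) + 0) = 1/(-9062 + 0) = 1/(-9062) = -1/9062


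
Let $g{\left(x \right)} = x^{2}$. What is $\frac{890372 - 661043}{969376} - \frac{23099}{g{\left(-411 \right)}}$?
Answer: $\frac{16346867785}{163747963296} \approx 0.099829$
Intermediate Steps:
$\frac{890372 - 661043}{969376} - \frac{23099}{g{\left(-411 \right)}} = \frac{890372 - 661043}{969376} - \frac{23099}{\left(-411\right)^{2}} = 229329 \cdot \frac{1}{969376} - \frac{23099}{168921} = \frac{229329}{969376} - \frac{23099}{168921} = \frac{16346867785}{163747963296}$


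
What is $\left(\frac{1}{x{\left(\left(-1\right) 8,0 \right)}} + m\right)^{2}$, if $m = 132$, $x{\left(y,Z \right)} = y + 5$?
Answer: $\frac{156025}{9} \approx 17336.0$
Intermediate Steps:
$x{\left(y,Z \right)} = 5 + y$
$\left(\frac{1}{x{\left(\left(-1\right) 8,0 \right)}} + m\right)^{2} = \left(\frac{1}{5 - 8} + 132\right)^{2} = \left(\frac{1}{-3} + 132\right)^{2} = \left(- \frac{1}{3} + 132\right)^{2} = \left(\frac{395}{3}\right)^{2} = \frac{156025}{9}$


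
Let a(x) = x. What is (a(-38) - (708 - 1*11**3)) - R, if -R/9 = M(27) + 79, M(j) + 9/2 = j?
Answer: 2997/2 ≈ 1498.5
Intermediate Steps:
M(j) = -9/2 + j
R = -1827/2 (R = -9*((-9/2 + 27) + 79) = -9*(45/2 + 79) = -9*203/2 = -1827/2 ≈ -913.50)
(a(-38) - (708 - 1*11**3)) - R = (-38 - (708 - 1*11**3)) - 1*(-1827/2) = (-38 - (708 - 1*1331)) + 1827/2 = (-38 - (708 - 1331)) + 1827/2 = (-38 - 1*(-623)) + 1827/2 = (-38 + 623) + 1827/2 = 585 + 1827/2 = 2997/2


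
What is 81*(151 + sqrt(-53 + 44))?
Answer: 12231 + 243*I ≈ 12231.0 + 243.0*I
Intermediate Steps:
81*(151 + sqrt(-53 + 44)) = 81*(151 + sqrt(-9)) = 81*(151 + 3*I) = 12231 + 243*I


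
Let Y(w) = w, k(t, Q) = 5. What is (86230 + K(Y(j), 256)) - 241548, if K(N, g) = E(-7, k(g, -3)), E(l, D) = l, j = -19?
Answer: -155325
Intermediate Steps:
K(N, g) = -7
(86230 + K(Y(j), 256)) - 241548 = (86230 - 7) - 241548 = 86223 - 241548 = -155325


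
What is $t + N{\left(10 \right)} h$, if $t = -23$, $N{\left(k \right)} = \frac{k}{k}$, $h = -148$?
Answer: $-171$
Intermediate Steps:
$N{\left(k \right)} = 1$
$t + N{\left(10 \right)} h = -23 + 1 \left(-148\right) = -23 - 148 = -171$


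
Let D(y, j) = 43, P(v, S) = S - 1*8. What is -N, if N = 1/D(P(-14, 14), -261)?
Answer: -1/43 ≈ -0.023256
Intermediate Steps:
P(v, S) = -8 + S (P(v, S) = S - 8 = -8 + S)
N = 1/43 ≈ 0.023256
-N = -1*1/43 = -1/43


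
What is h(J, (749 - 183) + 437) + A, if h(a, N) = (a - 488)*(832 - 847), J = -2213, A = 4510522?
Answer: 4551037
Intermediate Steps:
h(a, N) = 7320 - 15*a (h(a, N) = (-488 + a)*(-15) = 7320 - 15*a)
h(J, (749 - 183) + 437) + A = (7320 - 15*(-2213)) + 4510522 = (7320 + 33195) + 4510522 = 40515 + 4510522 = 4551037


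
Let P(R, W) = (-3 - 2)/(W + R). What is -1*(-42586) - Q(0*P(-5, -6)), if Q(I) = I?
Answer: 42586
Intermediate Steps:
P(R, W) = -5/(R + W)
-1*(-42586) - Q(0*P(-5, -6)) = -1*(-42586) - 0*(-5/(-5 - 6)) = 42586 - 0*(-5/(-11)) = 42586 - 0*(-5*(-1/11)) = 42586 - 0*5/11 = 42586 - 1*0 = 42586 + 0 = 42586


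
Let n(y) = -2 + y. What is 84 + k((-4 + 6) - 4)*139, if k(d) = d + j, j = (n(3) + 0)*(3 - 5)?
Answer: -472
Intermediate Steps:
j = -2 (j = ((-2 + 3) + 0)*(3 - 5) = (1 + 0)*(-2) = 1*(-2) = -2)
k(d) = -2 + d (k(d) = d - 2 = -2 + d)
84 + k((-4 + 6) - 4)*139 = 84 + (-2 + ((-4 + 6) - 4))*139 = 84 + (-2 + (2 - 4))*139 = 84 + (-2 - 2)*139 = 84 - 4*139 = 84 - 556 = -472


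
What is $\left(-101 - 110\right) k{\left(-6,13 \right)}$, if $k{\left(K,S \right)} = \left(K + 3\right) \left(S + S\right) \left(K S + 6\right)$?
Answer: $-1184976$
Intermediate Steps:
$k{\left(K,S \right)} = 2 S \left(3 + K\right) \left(6 + K S\right)$ ($k{\left(K,S \right)} = \left(3 + K\right) 2 S \left(6 + K S\right) = 2 S \left(3 + K\right) \left(6 + K S\right)$)
$\left(-101 - 110\right) k{\left(-6,13 \right)} = \left(-101 - 110\right) 2 \cdot 13 \left(18 + 6 \left(-6\right) + 13 \left(-6\right)^{2} + 3 \left(-6\right) 13\right) = - 211 \cdot 2 \cdot 13 \left(18 - 36 + 13 \cdot 36 - 234\right) = - 211 \cdot 2 \cdot 13 \left(18 - 36 + 468 - 234\right) = - 211 \cdot 2 \cdot 13 \cdot 216 = \left(-211\right) 5616 = -1184976$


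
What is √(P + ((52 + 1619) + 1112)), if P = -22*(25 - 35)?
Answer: √3003 ≈ 54.800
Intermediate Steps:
P = 220 (P = -22*(-10) = 220)
√(P + ((52 + 1619) + 1112)) = √(220 + ((52 + 1619) + 1112)) = √(220 + (1671 + 1112)) = √(220 + 2783) = √3003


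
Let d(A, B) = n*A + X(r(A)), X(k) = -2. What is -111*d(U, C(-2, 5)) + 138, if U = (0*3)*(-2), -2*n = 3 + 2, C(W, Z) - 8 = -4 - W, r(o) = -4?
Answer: 360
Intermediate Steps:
C(W, Z) = 4 - W (C(W, Z) = 8 + (-4 - W) = 4 - W)
n = -5/2 (n = -(3 + 2)/2 = -½*5 = -5/2 ≈ -2.5000)
U = 0 (U = 0*(-2) = 0)
d(A, B) = -2 - 5*A/2 (d(A, B) = -5*A/2 - 2 = -2 - 5*A/2)
-111*d(U, C(-2, 5)) + 138 = -111*(-2 - 5/2*0) + 138 = -111*(-2 + 0) + 138 = -111*(-2) + 138 = 222 + 138 = 360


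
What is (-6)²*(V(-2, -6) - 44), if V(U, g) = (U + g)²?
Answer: 720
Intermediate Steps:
(-6)²*(V(-2, -6) - 44) = (-6)²*((-2 - 6)² - 44) = 36*((-8)² - 44) = 36*(64 - 44) = 36*20 = 720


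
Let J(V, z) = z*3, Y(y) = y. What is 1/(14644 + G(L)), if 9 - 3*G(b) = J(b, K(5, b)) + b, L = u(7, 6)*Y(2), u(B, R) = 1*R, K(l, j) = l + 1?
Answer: 1/14637 ≈ 6.8320e-5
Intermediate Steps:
K(l, j) = 1 + l
J(V, z) = 3*z
u(B, R) = R
L = 12 (L = 6*2 = 12)
G(b) = -3 - b/3 (G(b) = 3 - (3*(1 + 5) + b)/3 = 3 - (3*6 + b)/3 = 3 - (18 + b)/3 = 3 + (-6 - b/3) = -3 - b/3)
1/(14644 + G(L)) = 1/(14644 + (-3 - ⅓*12)) = 1/(14644 + (-3 - 4)) = 1/(14644 - 7) = 1/14637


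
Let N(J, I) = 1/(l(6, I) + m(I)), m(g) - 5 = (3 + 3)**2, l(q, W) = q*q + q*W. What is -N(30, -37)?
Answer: 1/145 ≈ 0.0068966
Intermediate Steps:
l(q, W) = q**2 + W*q
m(g) = 41 (m(g) = 5 + (3 + 3)**2 = 5 + 6**2 = 5 + 36 = 41)
N(J, I) = 1/(77 + 6*I) (N(J, I) = 1/(6*(I + 6) + 41) = 1/(6*(6 + I) + 41) = 1/((36 + 6*I) + 41) = 1/(77 + 6*I))
-N(30, -37) = -1/(77 + 6*(-37)) = -1/(77 - 222) = -1/(-145) = -1*(-1/145) = 1/145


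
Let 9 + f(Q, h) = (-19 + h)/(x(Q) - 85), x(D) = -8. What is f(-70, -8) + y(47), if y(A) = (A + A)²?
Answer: 273646/31 ≈ 8827.3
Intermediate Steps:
y(A) = 4*A² (y(A) = (2*A)² = 4*A²)
f(Q, h) = -818/93 - h/93 (f(Q, h) = -9 + (-19 + h)/(-8 - 85) = -9 + (-19 + h)/(-93) = -9 + (-19 + h)*(-1/93) = -9 + (19/93 - h/93) = -818/93 - h/93)
f(-70, -8) + y(47) = (-818/93 - 1/93*(-8)) + 4*47² = (-818/93 + 8/93) + 4*2209 = -270/31 + 8836 = 273646/31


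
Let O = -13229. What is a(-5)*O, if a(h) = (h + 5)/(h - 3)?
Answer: 0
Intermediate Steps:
a(h) = (5 + h)/(-3 + h)
a(-5)*O = ((5 - 5)/(-3 - 5))*(-13229) = (0/(-8))*(-13229) = -1/8*0*(-13229) = 0*(-13229) = 0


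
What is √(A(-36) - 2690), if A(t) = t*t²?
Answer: I*√49346 ≈ 222.14*I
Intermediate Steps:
A(t) = t³
√(A(-36) - 2690) = √((-36)³ - 2690) = √(-46656 - 2690) = √(-49346) = I*√49346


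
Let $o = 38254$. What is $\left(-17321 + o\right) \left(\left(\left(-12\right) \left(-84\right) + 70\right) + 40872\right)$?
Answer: $878139350$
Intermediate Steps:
$\left(-17321 + o\right) \left(\left(\left(-12\right) \left(-84\right) + 70\right) + 40872\right) = \left(-17321 + 38254\right) \left(\left(\left(-12\right) \left(-84\right) + 70\right) + 40872\right) = 20933 \left(\left(1008 + 70\right) + 40872\right) = 20933 \left(1078 + 40872\right) = 20933 \cdot 41950 = 878139350$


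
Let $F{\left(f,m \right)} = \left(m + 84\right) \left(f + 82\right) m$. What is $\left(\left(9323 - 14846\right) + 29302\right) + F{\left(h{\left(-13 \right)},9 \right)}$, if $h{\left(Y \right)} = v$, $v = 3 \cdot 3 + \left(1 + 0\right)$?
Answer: $100783$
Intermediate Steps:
$v = 10$ ($v = 9 + 1 = 10$)
$h{\left(Y \right)} = 10$
$F{\left(f,m \right)} = m \left(82 + f\right) \left(84 + m\right)$ ($F{\left(f,m \right)} = \left(84 + m\right) \left(82 + f\right) m = \left(82 + f\right) \left(84 + m\right) m = m \left(82 + f\right) \left(84 + m\right)$)
$\left(\left(9323 - 14846\right) + 29302\right) + F{\left(h{\left(-13 \right)},9 \right)} = \left(\left(9323 - 14846\right) + 29302\right) + 9 \left(6888 + 82 \cdot 9 + 84 \cdot 10 + 10 \cdot 9\right) = \left(\left(9323 - 14846\right) + 29302\right) + 9 \left(6888 + 738 + 840 + 90\right) = \left(-5523 + 29302\right) + 9 \cdot 8556 = 23779 + 77004 = 100783$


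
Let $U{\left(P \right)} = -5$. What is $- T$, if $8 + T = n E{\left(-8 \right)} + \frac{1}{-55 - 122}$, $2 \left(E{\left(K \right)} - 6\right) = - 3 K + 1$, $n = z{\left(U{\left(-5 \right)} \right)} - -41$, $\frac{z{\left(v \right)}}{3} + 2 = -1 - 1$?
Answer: $- \frac{187087}{354} \approx -528.49$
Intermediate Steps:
$z{\left(v \right)} = -12$ ($z{\left(v \right)} = -6 + 3 \left(-1 - 1\right) = -6 + 3 \left(-2\right) = -6 - 6 = -12$)
$n = 29$ ($n = -12 - -41 = -12 + 41 = 29$)
$E{\left(K \right)} = \frac{13}{2} - \frac{3 K}{2}$ ($E{\left(K \right)} = 6 + \frac{- 3 K + 1}{2} = 6 + \frac{1 - 3 K}{2} = 6 - \left(- \frac{1}{2} + \frac{3 K}{2}\right) = \frac{13}{2} - \frac{3 K}{2}$)
$T = \frac{187087}{354}$ ($T = -8 + \left(29 \left(\frac{13}{2} - -12\right) + \frac{1}{-55 - 122}\right) = -8 + \left(29 \left(\frac{13}{2} + 12\right) + \frac{1}{-177}\right) = -8 + \left(29 \cdot \frac{37}{2} - \frac{1}{177}\right) = -8 + \left(\frac{1073}{2} - \frac{1}{177}\right) = -8 + \frac{189919}{354} = \frac{187087}{354} \approx 528.49$)
$- T = \left(-1\right) \frac{187087}{354} = - \frac{187087}{354}$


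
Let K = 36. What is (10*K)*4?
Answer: 1440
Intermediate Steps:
(10*K)*4 = (10*36)*4 = 360*4 = 1440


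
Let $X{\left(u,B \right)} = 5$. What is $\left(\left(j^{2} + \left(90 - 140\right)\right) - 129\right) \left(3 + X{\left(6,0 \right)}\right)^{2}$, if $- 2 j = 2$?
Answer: $-11392$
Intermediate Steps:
$j = -1$ ($j = \left(- \frac{1}{2}\right) 2 = -1$)
$\left(\left(j^{2} + \left(90 - 140\right)\right) - 129\right) \left(3 + X{\left(6,0 \right)}\right)^{2} = \left(\left(\left(-1\right)^{2} + \left(90 - 140\right)\right) - 129\right) \left(3 + 5\right)^{2} = \left(\left(1 - 50\right) - 129\right) 8^{2} = \left(-49 - 129\right) 64 = \left(-178\right) 64 = -11392$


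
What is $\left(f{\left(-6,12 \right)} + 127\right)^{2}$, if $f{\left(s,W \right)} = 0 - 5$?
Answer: $14884$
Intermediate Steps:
$f{\left(s,W \right)} = -5$ ($f{\left(s,W \right)} = 0 - 5 = -5$)
$\left(f{\left(-6,12 \right)} + 127\right)^{2} = \left(-5 + 127\right)^{2} = 122^{2} = 14884$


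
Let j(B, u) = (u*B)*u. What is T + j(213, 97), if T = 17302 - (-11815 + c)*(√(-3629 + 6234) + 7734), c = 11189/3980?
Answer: 185820003847/1990 + 47012511*√2605/3980 ≈ 9.3980e+7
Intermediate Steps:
c = 11189/3980 (c = 11189*(1/3980) = 11189/3980 ≈ 2.8113)
j(B, u) = B*u² (j(B, u) = (B*u)*u = B*u²)
T = 181831811017/1990 + 47012511*√2605/3980 (T = 17302 - (-11815 + 11189/3980)*(√(-3629 + 6234) + 7734) = 17302 - (-47012511)*(√2605 + 7734)/3980 = 17302 - (-47012511)*(7734 + √2605)/3980 = 17302 - (-181797380037/1990 - 47012511*√2605/3980) = 17302 + (181797380037/1990 + 47012511*√2605/3980) = 181831811017/1990 + 47012511*√2605/3980 ≈ 9.1976e+7)
T + j(213, 97) = (181831811017/1990 + 47012511*√2605/3980) + 213*97² = (181831811017/1990 + 47012511*√2605/3980) + 213*9409 = (181831811017/1990 + 47012511*√2605/3980) + 2004117 = 185820003847/1990 + 47012511*√2605/3980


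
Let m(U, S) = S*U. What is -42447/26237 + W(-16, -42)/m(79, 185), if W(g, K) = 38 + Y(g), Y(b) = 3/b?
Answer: -1981986619/1227052016 ≈ -1.6152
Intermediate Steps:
W(g, K) = 38 + 3/g
-42447/26237 + W(-16, -42)/m(79, 185) = -42447/26237 + (38 + 3/(-16))/((185*79)) = -42447*1/26237 + (38 + 3*(-1/16))/14615 = -42447/26237 + (38 - 3/16)*(1/14615) = -42447/26237 + (605/16)*(1/14615) = -42447/26237 + 121/46768 = -1981986619/1227052016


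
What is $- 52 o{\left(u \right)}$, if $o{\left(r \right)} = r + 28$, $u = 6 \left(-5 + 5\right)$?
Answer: $-1456$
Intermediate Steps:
$u = 0$ ($u = 6 \cdot 0 = 0$)
$o{\left(r \right)} = 28 + r$
$- 52 o{\left(u \right)} = - 52 \left(28 + 0\right) = \left(-52\right) 28 = -1456$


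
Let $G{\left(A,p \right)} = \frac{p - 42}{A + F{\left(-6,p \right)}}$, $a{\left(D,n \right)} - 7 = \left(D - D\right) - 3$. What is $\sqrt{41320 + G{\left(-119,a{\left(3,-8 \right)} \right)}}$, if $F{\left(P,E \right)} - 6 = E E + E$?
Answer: $\frac{\sqrt{357380214}}{93} \approx 203.27$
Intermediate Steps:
$a{\left(D,n \right)} = 4$ ($a{\left(D,n \right)} = 7 + \left(\left(D - D\right) - 3\right) = 7 + \left(0 - 3\right) = 7 - 3 = 4$)
$F{\left(P,E \right)} = 6 + E + E^{2}$ ($F{\left(P,E \right)} = 6 + \left(E E + E\right) = 6 + \left(E^{2} + E\right) = 6 + \left(E + E^{2}\right) = 6 + E + E^{2}$)
$G{\left(A,p \right)} = \frac{-42 + p}{6 + A + p + p^{2}}$ ($G{\left(A,p \right)} = \frac{p - 42}{A + \left(6 + p + p^{2}\right)} = \frac{-42 + p}{6 + A + p + p^{2}}$)
$\sqrt{41320 + G{\left(-119,a{\left(3,-8 \right)} \right)}} = \sqrt{41320 + \frac{-42 + 4}{6 - 119 + 4 + 4^{2}}} = \sqrt{41320 + \frac{1}{6 - 119 + 4 + 16} \left(-38\right)} = \sqrt{41320 + \frac{1}{-93} \left(-38\right)} = \sqrt{41320 - - \frac{38}{93}} = \sqrt{41320 + \frac{38}{93}} = \sqrt{\frac{3842798}{93}} = \frac{\sqrt{357380214}}{93}$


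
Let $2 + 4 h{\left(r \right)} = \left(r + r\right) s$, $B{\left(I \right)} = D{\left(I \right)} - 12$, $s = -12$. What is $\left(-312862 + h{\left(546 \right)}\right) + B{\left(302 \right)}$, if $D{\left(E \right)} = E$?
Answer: $- \frac{631697}{2} \approx -3.1585 \cdot 10^{5}$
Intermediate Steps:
$B{\left(I \right)} = -12 + I$ ($B{\left(I \right)} = I - 12 = -12 + I$)
$h{\left(r \right)} = - \frac{1}{2} - 6 r$ ($h{\left(r \right)} = - \frac{1}{2} + \frac{\left(r + r\right) \left(-12\right)}{4} = - \frac{1}{2} + \frac{2 r \left(-12\right)}{4} = - \frac{1}{2} + \frac{\left(-24\right) r}{4} = - \frac{1}{2} - 6 r$)
$\left(-312862 + h{\left(546 \right)}\right) + B{\left(302 \right)} = \left(-312862 - \frac{6553}{2}\right) + \left(-12 + 302\right) = \left(-312862 - \frac{6553}{2}\right) + 290 = - \frac{632277}{2} + 290 = - \frac{631697}{2}$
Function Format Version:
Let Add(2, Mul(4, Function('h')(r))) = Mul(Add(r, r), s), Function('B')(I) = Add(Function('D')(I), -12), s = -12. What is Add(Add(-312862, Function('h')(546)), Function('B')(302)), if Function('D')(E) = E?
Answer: Rational(-631697, 2) ≈ -3.1585e+5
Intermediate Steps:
Function('B')(I) = Add(-12, I) (Function('B')(I) = Add(I, -12) = Add(-12, I))
Function('h')(r) = Add(Rational(-1, 2), Mul(-6, r)) (Function('h')(r) = Add(Rational(-1, 2), Mul(Rational(1, 4), Mul(Add(r, r), -12))) = Add(Rational(-1, 2), Mul(Rational(1, 4), Mul(Mul(2, r), -12))) = Add(Rational(-1, 2), Mul(Rational(1, 4), Mul(-24, r))) = Add(Rational(-1, 2), Mul(-6, r)))
Add(Add(-312862, Function('h')(546)), Function('B')(302)) = Add(Add(-312862, Add(Rational(-1, 2), Mul(-6, 546))), Add(-12, 302)) = Add(Add(-312862, Add(Rational(-1, 2), -3276)), 290) = Add(Add(-312862, Rational(-6553, 2)), 290) = Add(Rational(-632277, 2), 290) = Rational(-631697, 2)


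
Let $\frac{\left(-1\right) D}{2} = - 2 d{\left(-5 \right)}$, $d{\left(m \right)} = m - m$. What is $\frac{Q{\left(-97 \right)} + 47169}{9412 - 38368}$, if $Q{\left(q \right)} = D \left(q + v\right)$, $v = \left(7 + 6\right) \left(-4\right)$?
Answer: $- \frac{15723}{9652} \approx -1.629$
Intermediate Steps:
$d{\left(m \right)} = 0$
$v = -52$ ($v = 13 \left(-4\right) = -52$)
$D = 0$ ($D = - 2 \left(\left(-2\right) 0\right) = \left(-2\right) 0 = 0$)
$Q{\left(q \right)} = 0$ ($Q{\left(q \right)} = 0 \left(q - 52\right) = 0 \left(-52 + q\right) = 0$)
$\frac{Q{\left(-97 \right)} + 47169}{9412 - 38368} = \frac{0 + 47169}{9412 - 38368} = \frac{47169}{-28956} = 47169 \left(- \frac{1}{28956}\right) = - \frac{15723}{9652}$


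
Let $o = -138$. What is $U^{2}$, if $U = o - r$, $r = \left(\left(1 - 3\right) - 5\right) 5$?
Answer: $10609$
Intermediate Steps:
$r = -35$ ($r = \left(\left(1 - 3\right) - 5\right) 5 = \left(-2 - 5\right) 5 = \left(-7\right) 5 = -35$)
$U = -103$ ($U = -138 - -35 = -138 + 35 = -103$)
$U^{2} = \left(-103\right)^{2} = 10609$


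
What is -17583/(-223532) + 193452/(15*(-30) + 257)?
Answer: -43239318945/43141676 ≈ -1002.3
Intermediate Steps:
-17583/(-223532) + 193452/(15*(-30) + 257) = -17583*(-1/223532) + 193452/(-450 + 257) = 17583/223532 + 193452/(-193) = 17583/223532 + 193452*(-1/193) = 17583/223532 - 193452/193 = -43239318945/43141676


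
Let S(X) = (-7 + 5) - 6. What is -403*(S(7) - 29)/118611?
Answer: 14911/118611 ≈ 0.12571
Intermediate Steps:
S(X) = -8 (S(X) = -2 - 6 = -8)
-403*(S(7) - 29)/118611 = -403*(-8 - 29)/118611 = -403*(-37)*(1/118611) = 14911*(1/118611) = 14911/118611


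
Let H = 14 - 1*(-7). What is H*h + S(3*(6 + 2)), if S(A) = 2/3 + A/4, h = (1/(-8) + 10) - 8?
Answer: 1105/24 ≈ 46.042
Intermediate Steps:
H = 21 (H = 14 + 7 = 21)
h = 15/8 (h = (-⅛ + 10) - 8 = 79/8 - 8 = 15/8 ≈ 1.8750)
S(A) = ⅔ + A/4 (S(A) = 2*(⅓) + A*(¼) = ⅔ + A/4)
H*h + S(3*(6 + 2)) = 21*(15/8) + (⅔ + (3*(6 + 2))/4) = 315/8 + (⅔ + (3*8)/4) = 315/8 + (⅔ + (¼)*24) = 315/8 + (⅔ + 6) = 315/8 + 20/3 = 1105/24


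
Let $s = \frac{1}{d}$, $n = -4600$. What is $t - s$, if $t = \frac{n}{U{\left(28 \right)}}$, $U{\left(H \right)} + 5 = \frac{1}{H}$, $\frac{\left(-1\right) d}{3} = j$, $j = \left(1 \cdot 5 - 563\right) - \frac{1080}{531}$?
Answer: $\frac{12767420599}{13778514} \approx 926.62$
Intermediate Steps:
$j = - \frac{33042}{59}$ ($j = \left(5 - 563\right) - \frac{120}{59} = -558 - \frac{120}{59} = - \frac{33042}{59} \approx -560.03$)
$d = \frac{99126}{59}$ ($d = \left(-3\right) \left(- \frac{33042}{59}\right) = \frac{99126}{59} \approx 1680.1$)
$U{\left(H \right)} = -5 + \frac{1}{H}$
$s = \frac{59}{99126}$ ($s = \frac{1}{\frac{99126}{59}} = \frac{59}{99126} \approx 0.0005952$)
$t = \frac{128800}{139}$ ($t = - \frac{4600}{-5 + \frac{1}{28}} = - \frac{4600}{- \frac{139}{28}} = \left(-4600\right) \left(- \frac{28}{139}\right) = \frac{128800}{139} \approx 926.62$)
$t - s = \frac{128800}{139} - \frac{59}{99126} = \frac{12767420599}{13778514}$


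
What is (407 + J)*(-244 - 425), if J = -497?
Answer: 60210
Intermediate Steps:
(407 + J)*(-244 - 425) = (407 - 497)*(-244 - 425) = -90*(-669) = 60210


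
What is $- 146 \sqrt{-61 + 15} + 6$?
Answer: $6 - 146 i \sqrt{46} \approx 6.0 - 990.22 i$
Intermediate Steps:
$- 146 \sqrt{-61 + 15} + 6 = - 146 \sqrt{-46} + 6 = - 146 i \sqrt{46} + 6 = 6 - 146 i \sqrt{46}$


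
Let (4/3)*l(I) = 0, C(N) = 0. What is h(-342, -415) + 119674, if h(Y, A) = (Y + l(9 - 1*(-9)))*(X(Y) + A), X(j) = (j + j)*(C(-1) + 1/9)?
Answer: 287596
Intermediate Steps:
l(I) = 0 (l(I) = (3/4)*0 = 0)
X(j) = 2*j/9 (X(j) = (j + j)*(0 + 1/9) = (2*j)*(0 + 1/9) = (2*j)*(1/9) = 2*j/9)
h(Y, A) = Y*(A + 2*Y/9) (h(Y, A) = (Y + 0)*(2*Y/9 + A) = Y*(A + 2*Y/9))
h(-342, -415) + 119674 = (1/9)*(-342)*(2*(-342) + 9*(-415)) + 119674 = (1/9)*(-342)*(-684 - 3735) + 119674 = (1/9)*(-342)*(-4419) + 119674 = 167922 + 119674 = 287596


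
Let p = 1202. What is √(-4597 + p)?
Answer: I*√3395 ≈ 58.267*I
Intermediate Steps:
√(-4597 + p) = √(-4597 + 1202) = √(-3395) = I*√3395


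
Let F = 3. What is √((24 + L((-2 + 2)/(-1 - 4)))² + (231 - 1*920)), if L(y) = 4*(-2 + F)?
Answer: √95 ≈ 9.7468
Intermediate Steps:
L(y) = 4 (L(y) = 4*(-2 + 3) = 4*1 = 4)
√((24 + L((-2 + 2)/(-1 - 4)))² + (231 - 1*920)) = √((24 + 4)² + (231 - 1*920)) = √(28² + (231 - 920)) = √(784 - 689) = √95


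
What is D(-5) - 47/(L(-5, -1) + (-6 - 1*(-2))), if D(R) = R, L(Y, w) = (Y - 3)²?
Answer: -347/60 ≈ -5.7833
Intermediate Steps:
L(Y, w) = (-3 + Y)²
D(-5) - 47/(L(-5, -1) + (-6 - 1*(-2))) = -5 - 47/((-3 - 5)² + (-6 - 1*(-2))) = -5 - 47/((-8)² + (-6 + 2)) = -5 - 47/(64 - 4) = -5 - 47/60 = -347/60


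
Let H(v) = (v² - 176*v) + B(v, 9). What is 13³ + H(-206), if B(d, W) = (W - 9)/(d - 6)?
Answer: 80889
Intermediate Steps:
B(d, W) = (-9 + W)/(-6 + d)
H(v) = v² - 176*v (H(v) = (v² - 176*v) + (-9 + 9)/(-6 + v) = (v² - 176*v) + 0/(-6 + v) = (v² - 176*v) + 0 = v² - 176*v)
13³ + H(-206) = 13³ - 206*(-176 - 206) = 2197 - 206*(-382) = 2197 + 78692 = 80889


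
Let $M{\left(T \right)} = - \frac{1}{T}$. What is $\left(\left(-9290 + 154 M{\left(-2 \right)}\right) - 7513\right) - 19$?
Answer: $-16745$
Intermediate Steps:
$\left(\left(-9290 + 154 M{\left(-2 \right)}\right) - 7513\right) - 19 = \left(\left(-9290 + 154 \left(- \frac{1}{-2}\right)\right) - 7513\right) - 19 = \left(\left(-9290 + 154 \left(\left(-1\right) \left(- \frac{1}{2}\right)\right)\right) - 7513\right) - 19 = \left(\left(-9290 + 154 \cdot \frac{1}{2}\right) - 7513\right) - 19 = \left(\left(-9290 + 77\right) - 7513\right) - 19 = \left(-9213 - 7513\right) - 19 = -16726 - 19 = -16745$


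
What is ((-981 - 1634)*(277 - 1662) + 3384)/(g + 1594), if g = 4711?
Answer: 3625159/6305 ≈ 574.97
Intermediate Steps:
((-981 - 1634)*(277 - 1662) + 3384)/(g + 1594) = ((-981 - 1634)*(277 - 1662) + 3384)/(4711 + 1594) = (-2615*(-1385) + 3384)/6305 = (3621775 + 3384)*(1/6305) = 3625159*(1/6305) = 3625159/6305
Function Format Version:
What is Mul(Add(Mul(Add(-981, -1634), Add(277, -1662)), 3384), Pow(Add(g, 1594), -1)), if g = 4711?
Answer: Rational(3625159, 6305) ≈ 574.97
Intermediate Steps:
Mul(Add(Mul(Add(-981, -1634), Add(277, -1662)), 3384), Pow(Add(g, 1594), -1)) = Mul(Add(Mul(Add(-981, -1634), Add(277, -1662)), 3384), Pow(Add(4711, 1594), -1)) = Mul(Add(Mul(-2615, -1385), 3384), Pow(6305, -1)) = Mul(Add(3621775, 3384), Rational(1, 6305)) = Mul(3625159, Rational(1, 6305)) = Rational(3625159, 6305)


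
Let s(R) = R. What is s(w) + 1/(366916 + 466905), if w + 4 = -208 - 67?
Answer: -232636058/833821 ≈ -279.00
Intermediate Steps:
w = -279 (w = -4 + (-208 - 67) = -4 - 275 = -279)
s(w) + 1/(366916 + 466905) = -279 + 1/(366916 + 466905) = -279 + 1/833821 = -232636058/833821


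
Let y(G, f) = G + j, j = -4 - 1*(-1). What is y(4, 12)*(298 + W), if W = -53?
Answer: 245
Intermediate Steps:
j = -3 (j = -4 + 1 = -3)
y(G, f) = -3 + G (y(G, f) = G - 3 = -3 + G)
y(4, 12)*(298 + W) = (-3 + 4)*(298 - 53) = 1*245 = 245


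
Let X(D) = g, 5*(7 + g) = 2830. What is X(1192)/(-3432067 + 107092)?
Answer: -13/77325 ≈ -0.00016812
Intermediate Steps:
g = 559 (g = -7 + (1/5)*2830 = -7 + 566 = 559)
X(D) = 559
X(1192)/(-3432067 + 107092) = 559/(-3432067 + 107092) = 559/(-3324975) = 559*(-1/3324975) = -13/77325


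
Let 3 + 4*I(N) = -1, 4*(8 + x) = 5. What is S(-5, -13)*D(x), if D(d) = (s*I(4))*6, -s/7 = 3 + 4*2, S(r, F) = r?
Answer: -2310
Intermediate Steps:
x = -27/4 (x = -8 + (1/4)*5 = -8 + 5/4 = -27/4 ≈ -6.7500)
I(N) = -1 (I(N) = -3/4 + (1/4)*(-1) = -3/4 - 1/4 = -1)
s = -77 (s = -7*(3 + 4*2) = -7*(3 + 8) = -7*11 = -77)
D(d) = 462 (D(d) = -77*(-1)*6 = 77*6 = 462)
S(-5, -13)*D(x) = -5*462 = -2310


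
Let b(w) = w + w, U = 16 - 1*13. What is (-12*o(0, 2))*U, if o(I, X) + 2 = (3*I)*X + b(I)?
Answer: 72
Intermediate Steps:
U = 3 (U = 16 - 13 = 3)
b(w) = 2*w
o(I, X) = -2 + 2*I + 3*I*X (o(I, X) = -2 + ((3*I)*X + 2*I) = -2 + (3*I*X + 2*I) = -2 + (2*I + 3*I*X) = -2 + 2*I + 3*I*X)
(-12*o(0, 2))*U = -12*(-2 + 2*0 + 3*0*2)*3 = -12*(-2 + 0 + 0)*3 = -12*(-2)*3 = 24*3 = 72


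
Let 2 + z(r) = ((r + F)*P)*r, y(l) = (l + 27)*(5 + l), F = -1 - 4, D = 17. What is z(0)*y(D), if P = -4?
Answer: -1936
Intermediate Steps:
F = -5
y(l) = (5 + l)*(27 + l) (y(l) = (27 + l)*(5 + l) = (5 + l)*(27 + l))
z(r) = -2 + r*(20 - 4*r) (z(r) = -2 + ((r - 5)*(-4))*r = -2 + ((-5 + r)*(-4))*r = -2 + (20 - 4*r)*r = -2 + r*(20 - 4*r))
z(0)*y(D) = (-2 - 4*0² + 20*0)*(135 + 17² + 32*17) = (-2 - 4*0 + 0)*(135 + 289 + 544) = (-2 + 0 + 0)*968 = -2*968 = -1936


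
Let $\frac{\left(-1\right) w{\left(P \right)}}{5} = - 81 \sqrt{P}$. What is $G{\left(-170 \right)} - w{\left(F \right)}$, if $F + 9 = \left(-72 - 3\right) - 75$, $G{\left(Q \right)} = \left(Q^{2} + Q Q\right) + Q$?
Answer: $57630 - 405 i \sqrt{159} \approx 57630.0 - 5106.9 i$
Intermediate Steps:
$G{\left(Q \right)} = Q + 2 Q^{2}$ ($G{\left(Q \right)} = \left(Q^{2} + Q^{2}\right) + Q = 2 Q^{2} + Q = Q + 2 Q^{2}$)
$F = -159$ ($F = -9 - 150 = -159$)
$w{\left(P \right)} = 405 \sqrt{P}$ ($w{\left(P \right)} = - 5 \left(- 81 \sqrt{P}\right) = 405 \sqrt{P}$)
$G{\left(-170 \right)} - w{\left(F \right)} = - 170 \left(1 + 2 \left(-170\right)\right) - 405 \sqrt{-159} = - 170 \left(1 - 340\right) - 405 i \sqrt{159} = \left(-170\right) \left(-339\right) - 405 i \sqrt{159} = 57630 - 405 i \sqrt{159}$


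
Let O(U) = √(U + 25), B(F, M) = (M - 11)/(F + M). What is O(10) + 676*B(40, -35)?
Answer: -31096/5 + √35 ≈ -6213.3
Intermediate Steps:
B(F, M) = (-11 + M)/(F + M)
O(U) = √(25 + U)
O(10) + 676*B(40, -35) = √(25 + 10) + 676*((-11 - 35)/(40 - 35)) = √35 + 676*(-46/5) = √35 - 31096/5 = -31096/5 + √35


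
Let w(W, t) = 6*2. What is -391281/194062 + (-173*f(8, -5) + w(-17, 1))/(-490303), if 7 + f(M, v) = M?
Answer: -17437727651/8649925526 ≈ -2.0159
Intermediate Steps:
f(M, v) = -7 + M
w(W, t) = 12
-391281/194062 + (-173*f(8, -5) + w(-17, 1))/(-490303) = -391281/194062 + (-173*(-7 + 8) + 12)/(-490303) = -391281*1/194062 + (-173*1 + 12)*(-1/490303) = -35571/17642 + (-173 + 12)*(-1/490303) = -35571/17642 - 161*(-1/490303) = -35571/17642 + 161/490303 = -17437727651/8649925526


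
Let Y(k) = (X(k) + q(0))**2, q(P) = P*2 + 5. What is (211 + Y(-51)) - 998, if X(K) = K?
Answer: 1329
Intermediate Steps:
q(P) = 5 + 2*P (q(P) = 2*P + 5 = 5 + 2*P)
Y(k) = (5 + k)**2 (Y(k) = (k + (5 + 2*0))**2 = (k + (5 + 0))**2 = (k + 5)**2 = (5 + k)**2)
(211 + Y(-51)) - 998 = (211 + (5 - 51)**2) - 998 = (211 + (-46)**2) - 998 = (211 + 2116) - 998 = 2327 - 998 = 1329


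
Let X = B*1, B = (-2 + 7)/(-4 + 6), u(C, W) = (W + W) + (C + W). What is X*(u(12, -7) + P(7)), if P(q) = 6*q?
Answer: 165/2 ≈ 82.500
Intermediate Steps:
u(C, W) = C + 3*W (u(C, W) = 2*W + (C + W) = C + 3*W)
B = 5/2 ≈ 2.5000
X = 5/2 (X = (5/2)*1 = 5/2 ≈ 2.5000)
X*(u(12, -7) + P(7)) = 5*((12 + 3*(-7)) + 6*7)/2 = 5*((12 - 21) + 42)/2 = 5*(-9 + 42)/2 = (5/2)*33 = 165/2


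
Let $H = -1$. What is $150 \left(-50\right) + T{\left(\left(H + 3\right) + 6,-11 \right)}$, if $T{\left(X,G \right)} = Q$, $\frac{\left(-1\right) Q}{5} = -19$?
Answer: $-7405$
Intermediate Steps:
$Q = 95$ ($Q = \left(-5\right) \left(-19\right) = 95$)
$T{\left(X,G \right)} = 95$
$150 \left(-50\right) + T{\left(\left(H + 3\right) + 6,-11 \right)} = 150 \left(-50\right) + 95 = -7500 + 95 = -7405$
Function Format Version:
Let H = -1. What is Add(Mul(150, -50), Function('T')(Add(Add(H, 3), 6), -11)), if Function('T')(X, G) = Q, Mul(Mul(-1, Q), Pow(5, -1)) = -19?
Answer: -7405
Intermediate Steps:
Q = 95 (Q = Mul(-5, -19) = 95)
Function('T')(X, G) = 95
Add(Mul(150, -50), Function('T')(Add(Add(H, 3), 6), -11)) = Add(Mul(150, -50), 95) = Add(-7500, 95) = -7405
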